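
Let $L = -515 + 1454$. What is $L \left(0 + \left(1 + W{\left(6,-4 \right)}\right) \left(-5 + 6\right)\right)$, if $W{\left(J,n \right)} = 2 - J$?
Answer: $-2817$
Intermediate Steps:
$L = 939$
$L \left(0 + \left(1 + W{\left(6,-4 \right)}\right) \left(-5 + 6\right)\right) = 939 \left(0 + \left(1 + \left(2 - 6\right)\right) \left(-5 + 6\right)\right) = 939 \left(0 + \left(1 + \left(2 - 6\right)\right) 1\right) = 939 \left(0 + \left(1 - 4\right) 1\right) = 939 \left(0 - 3\right) = 939 \left(-3\right) = -2817$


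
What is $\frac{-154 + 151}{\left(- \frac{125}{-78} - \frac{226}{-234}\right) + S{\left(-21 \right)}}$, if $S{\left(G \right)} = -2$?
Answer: $- \frac{702}{133} \approx -5.2782$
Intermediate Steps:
$\frac{-154 + 151}{\left(- \frac{125}{-78} - \frac{226}{-234}\right) + S{\left(-21 \right)}} = \frac{-154 + 151}{\left(- \frac{125}{-78} - \frac{226}{-234}\right) - 2} = - \frac{3}{\left(\left(-125\right) \left(- \frac{1}{78}\right) - - \frac{113}{117}\right) - 2} = - \frac{3}{\left(\frac{125}{78} + \frac{113}{117}\right) - 2} = - \frac{3}{\frac{601}{234} - 2} = - \frac{3}{\frac{133}{234}} = \left(-3\right) \frac{234}{133} = - \frac{702}{133}$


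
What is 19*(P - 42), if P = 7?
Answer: -665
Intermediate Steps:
19*(P - 42) = 19*(7 - 42) = 19*(-35) = -665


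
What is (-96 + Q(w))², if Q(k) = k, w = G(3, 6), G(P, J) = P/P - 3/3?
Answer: 9216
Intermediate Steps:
G(P, J) = 0 (G(P, J) = 1 - 3*⅓ = 1 - 1 = 0)
w = 0
(-96 + Q(w))² = (-96 + 0)² = (-96)² = 9216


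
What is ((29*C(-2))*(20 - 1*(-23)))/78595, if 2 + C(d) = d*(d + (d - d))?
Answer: 2494/78595 ≈ 0.031732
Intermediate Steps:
C(d) = -2 + d**2 (C(d) = -2 + d*(d + (d - d)) = -2 + d*(d + 0) = -2 + d*d = -2 + d**2)
((29*C(-2))*(20 - 1*(-23)))/78595 = ((29*(-2 + (-2)**2))*(20 - 1*(-23)))/78595 = ((29*(-2 + 4))*(20 + 23))*(1/78595) = ((29*2)*43)*(1/78595) = (58*43)*(1/78595) = 2494*(1/78595) = 2494/78595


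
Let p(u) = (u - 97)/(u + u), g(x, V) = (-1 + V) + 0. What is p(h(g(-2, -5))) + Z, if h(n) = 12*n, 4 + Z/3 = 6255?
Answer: 2700601/144 ≈ 18754.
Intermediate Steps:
Z = 18753 (Z = -12 + 3*6255 = -12 + 18765 = 18753)
g(x, V) = -1 + V
p(u) = (-97 + u)/(2*u) (p(u) = (-97 + u)/((2*u)) = (-97 + u)*(1/(2*u)) = (-97 + u)/(2*u))
p(h(g(-2, -5))) + Z = (-97 + 12*(-1 - 5))/(2*((12*(-1 - 5)))) + 18753 = (-97 + 12*(-6))/(2*((12*(-6)))) + 18753 = (½)*(-97 - 72)/(-72) + 18753 = (½)*(-1/72)*(-169) + 18753 = 169/144 + 18753 = 2700601/144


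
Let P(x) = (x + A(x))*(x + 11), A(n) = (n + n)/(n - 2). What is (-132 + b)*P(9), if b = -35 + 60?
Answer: -173340/7 ≈ -24763.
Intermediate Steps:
b = 25
A(n) = 2*n/(-2 + n) (A(n) = (2*n)/(-2 + n) = 2*n/(-2 + n))
P(x) = (11 + x)*(x + 2*x/(-2 + x)) (P(x) = (x + 2*x/(-2 + x))*(x + 11) = (x + 2*x/(-2 + x))*(11 + x) = (11 + x)*(x + 2*x/(-2 + x)))
(-132 + b)*P(9) = (-132 + 25)*(9²*(11 + 9)/(-2 + 9)) = -8667*20/7 = -107*1620/7 = -173340/7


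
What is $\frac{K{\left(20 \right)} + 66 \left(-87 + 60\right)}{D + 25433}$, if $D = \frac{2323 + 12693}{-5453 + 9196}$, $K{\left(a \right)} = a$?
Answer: $- \frac{6595166}{95210735} \approx -0.069269$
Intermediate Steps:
$D = \frac{15016}{3743} \approx 4.0118$
$\frac{K{\left(20 \right)} + 66 \left(-87 + 60\right)}{D + 25433} = \frac{20 + 66 \left(-87 + 60\right)}{\frac{15016}{3743} + 25433} = \frac{20 + 66 \left(-27\right)}{\frac{95210735}{3743}} = \left(20 - 1782\right) \frac{3743}{95210735} = \left(-1762\right) \frac{3743}{95210735} = - \frac{6595166}{95210735}$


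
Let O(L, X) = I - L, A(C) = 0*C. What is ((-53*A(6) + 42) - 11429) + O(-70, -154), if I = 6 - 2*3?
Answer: -11317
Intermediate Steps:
A(C) = 0
I = 0 (I = 6 - 6 = 0)
O(L, X) = -L (O(L, X) = 0 - L = -L)
((-53*A(6) + 42) - 11429) + O(-70, -154) = ((-53*0 + 42) - 11429) - 1*(-70) = ((0 + 42) - 11429) + 70 = (42 - 11429) + 70 = -11387 + 70 = -11317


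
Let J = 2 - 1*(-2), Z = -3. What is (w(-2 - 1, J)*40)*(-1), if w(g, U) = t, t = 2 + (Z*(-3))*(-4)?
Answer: 1360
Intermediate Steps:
t = -34 (t = 2 - 3*(-3)*(-4) = 2 + 9*(-4) = 2 - 36 = -34)
J = 4 (J = 2 + 2 = 4)
w(g, U) = -34
(w(-2 - 1, J)*40)*(-1) = -34*40*(-1) = -1360*(-1) = 1360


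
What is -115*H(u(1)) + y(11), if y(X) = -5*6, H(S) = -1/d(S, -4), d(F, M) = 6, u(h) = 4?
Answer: -65/6 ≈ -10.833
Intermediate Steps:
H(S) = -1/6
y(X) = -30
-115*H(u(1)) + y(11) = -115*(-1/6) - 30 = 115/6 - 30 = -65/6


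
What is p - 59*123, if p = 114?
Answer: -7143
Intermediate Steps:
p - 59*123 = 114 - 59*123 = 114 - 7257 = -7143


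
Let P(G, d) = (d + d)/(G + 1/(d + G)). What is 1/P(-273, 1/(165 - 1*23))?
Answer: -751392077/38765 ≈ -19383.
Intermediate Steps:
P(G, d) = 2*d/(G + 1/(G + d)) (P(G, d) = (2*d)/(G + 1/(G + d)) = 2*d/(G + 1/(G + d)))
1/P(-273, 1/(165 - 1*23)) = 1/(2*(-273 + 1/(165 - 1*23))/((165 - 1*23)*(1 + (-273)² - 273/(165 - 1*23)))) = 1/(2*(-273 + 1/(165 - 23))/((165 - 23)*(1 + 74529 - 273/(165 - 23)))) = 1/(2*(-273 + 1/142)/(142*(1 + 74529 - 273/142))) = 1/(2*(1/142)*(-273 + 1/142)/(1 + 74529 - 273*1/142)) = 1/(2*(1/142)*(-38765/142)/(1 + 74529 - 273/142)) = 1/(2*(1/142)*(-38765/142)/(10582987/142)) = 1/(2*(1/142)*(142/10582987)*(-38765/142)) = 1/(-38765/751392077) = -751392077/38765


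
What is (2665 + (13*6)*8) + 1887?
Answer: 5176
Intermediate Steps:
(2665 + (13*6)*8) + 1887 = (2665 + 78*8) + 1887 = (2665 + 624) + 1887 = 3289 + 1887 = 5176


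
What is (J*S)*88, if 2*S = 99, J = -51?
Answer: -222156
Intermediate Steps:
S = 99/2 (S = (1/2)*99 = 99/2 ≈ 49.500)
(J*S)*88 = -51*99/2*88 = -5049/2*88 = -222156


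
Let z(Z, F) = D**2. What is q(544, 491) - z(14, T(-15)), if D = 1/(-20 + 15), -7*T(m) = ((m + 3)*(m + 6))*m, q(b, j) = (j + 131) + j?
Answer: 27824/25 ≈ 1113.0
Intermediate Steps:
q(b, j) = 131 + 2*j (q(b, j) = (131 + j) + j = 131 + 2*j)
T(m) = -m*(3 + m)*(6 + m)/7 (T(m) = -(m + 3)*(m + 6)*m/7 = -(3 + m)*(6 + m)*m/7 = -m*(3 + m)*(6 + m)/7)
D = -1/5 (D = 1/(-5) = -1/5 ≈ -0.20000)
z(Z, F) = 1/25 (z(Z, F) = (-1/5)**2 = 1/25)
q(544, 491) - z(14, T(-15)) = (131 + 2*491) - 1*1/25 = (131 + 982) - 1/25 = 1113 - 1/25 = 27824/25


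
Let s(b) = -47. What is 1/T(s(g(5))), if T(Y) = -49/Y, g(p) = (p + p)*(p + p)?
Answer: 47/49 ≈ 0.95918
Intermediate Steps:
g(p) = 4*p² (g(p) = (2*p)*(2*p) = 4*p²)
1/T(s(g(5))) = 1/(-49/(-47)) = 1/(-49*(-1/47)) = 1/(49/47) = 47/49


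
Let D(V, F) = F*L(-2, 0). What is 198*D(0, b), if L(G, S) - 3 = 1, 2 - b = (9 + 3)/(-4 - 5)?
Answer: 2640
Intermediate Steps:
b = 10/3 (b = 2 - (9 + 3)/(-4 - 5) = 2 - 12/(-9) = 2 - 12*(-1)/9 = 2 - 1*(-4/3) = 2 + 4/3 = 10/3 ≈ 3.3333)
L(G, S) = 4 (L(G, S) = 3 + 1 = 4)
D(V, F) = 4*F (D(V, F) = F*4 = 4*F)
198*D(0, b) = 198*(4*(10/3)) = 198*(40/3) = 2640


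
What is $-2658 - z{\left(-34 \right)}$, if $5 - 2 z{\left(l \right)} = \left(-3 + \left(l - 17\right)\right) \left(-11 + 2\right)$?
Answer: $- \frac{4835}{2} \approx -2417.5$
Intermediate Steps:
$z{\left(l \right)} = - \frac{175}{2} + \frac{9 l}{2}$ ($z{\left(l \right)} = \frac{5}{2} - \frac{\left(-3 + \left(l - 17\right)\right) \left(-11 + 2\right)}{2} = \frac{5}{2} - \frac{\left(-3 + \left(l - 17\right)\right) \left(-9\right)}{2} = \frac{5}{2} - \frac{\left(-3 + \left(-17 + l\right)\right) \left(-9\right)}{2} = \frac{5}{2} - \frac{\left(-20 + l\right) \left(-9\right)}{2} = \frac{5}{2} - \frac{180 - 9 l}{2} = \frac{5}{2} + \left(-90 + \frac{9 l}{2}\right) = - \frac{175}{2} + \frac{9 l}{2}$)
$-2658 - z{\left(-34 \right)} = -2658 - \left(- \frac{175}{2} + \frac{9}{2} \left(-34\right)\right) = -2658 - \left(- \frac{175}{2} - 153\right) = -2658 - - \frac{481}{2} = -2658 + \frac{481}{2} = - \frac{4835}{2}$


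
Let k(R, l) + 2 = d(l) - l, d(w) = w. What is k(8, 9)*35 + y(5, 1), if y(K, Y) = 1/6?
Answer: -419/6 ≈ -69.833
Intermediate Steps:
y(K, Y) = ⅙
k(R, l) = -2 (k(R, l) = -2 + (l - l) = -2 + 0 = -2)
k(8, 9)*35 + y(5, 1) = -2*35 + ⅙ = -70 + ⅙ = -419/6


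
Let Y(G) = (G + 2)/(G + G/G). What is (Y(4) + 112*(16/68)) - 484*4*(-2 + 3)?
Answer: -162218/85 ≈ -1908.4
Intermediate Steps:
Y(G) = (2 + G)/(1 + G) (Y(G) = (2 + G)/(G + 1) = (2 + G)/(1 + G))
(Y(4) + 112*(16/68)) - 484*4*(-2 + 3) = ((2 + 4)/(1 + 4) + 112*(16/68)) - 484*4*(-2 + 3) = (6/5 + 112*(16*(1/68))) - 484*4*1 = ((1/5)*6 + 112*(4/17)) - 484*4 = (6/5 + 448/17) - 1*1936 = 2342/85 - 1936 = -162218/85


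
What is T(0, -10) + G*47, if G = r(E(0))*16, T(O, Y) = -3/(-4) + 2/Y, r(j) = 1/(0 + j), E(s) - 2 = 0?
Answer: 7531/20 ≈ 376.55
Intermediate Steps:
E(s) = 2 (E(s) = 2 + 0 = 2)
r(j) = 1/j
T(O, Y) = ¾ + 2/Y (T(O, Y) = -3*(-¼) + 2/Y = ¾ + 2/Y)
G = 8 (G = 16/2 = (½)*16 = 8)
T(0, -10) + G*47 = (¾ + 2/(-10)) + 8*47 = (¾ + 2*(-⅒)) + 376 = (¾ - ⅕) + 376 = 11/20 + 376 = 7531/20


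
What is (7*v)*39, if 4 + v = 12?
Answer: 2184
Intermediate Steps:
v = 8 (v = -4 + 12 = 8)
(7*v)*39 = (7*8)*39 = 56*39 = 2184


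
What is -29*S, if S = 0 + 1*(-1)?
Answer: 29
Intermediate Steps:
S = -1 (S = 0 - 1 = -1)
-29*S = -29*(-1) = 29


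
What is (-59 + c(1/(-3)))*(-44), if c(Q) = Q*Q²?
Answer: 70136/27 ≈ 2597.6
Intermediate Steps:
c(Q) = Q³
(-59 + c(1/(-3)))*(-44) = (-59 + (1/(-3))³)*(-44) = (-59 + (-⅓)³)*(-44) = (-59 - 1/27)*(-44) = -1594/27*(-44) = 70136/27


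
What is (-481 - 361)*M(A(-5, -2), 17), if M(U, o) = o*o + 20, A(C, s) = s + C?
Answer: -260178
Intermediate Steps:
A(C, s) = C + s
M(U, o) = 20 + o² (M(U, o) = o² + 20 = 20 + o²)
(-481 - 361)*M(A(-5, -2), 17) = (-481 - 361)*(20 + 17²) = -842*(20 + 289) = -842*309 = -260178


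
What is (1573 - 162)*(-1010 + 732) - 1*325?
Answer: -392583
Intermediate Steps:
(1573 - 162)*(-1010 + 732) - 1*325 = 1411*(-278) - 325 = -392258 - 325 = -392583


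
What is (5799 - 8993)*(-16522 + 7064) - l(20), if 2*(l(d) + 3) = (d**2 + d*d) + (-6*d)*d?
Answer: 30209655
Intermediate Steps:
l(d) = -3 - 2*d**2 (l(d) = -3 + ((d**2 + d*d) + (-6*d)*d)/2 = -3 + ((d**2 + d**2) - 6*d**2)/2 = -3 + (2*d**2 - 6*d**2)/2 = -3 + (-4*d**2)/2 = -3 - 2*d**2)
(5799 - 8993)*(-16522 + 7064) - l(20) = (5799 - 8993)*(-16522 + 7064) - (-3 - 2*20**2) = -3194*(-9458) - (-3 - 2*400) = 30208852 - (-3 - 800) = 30208852 - 1*(-803) = 30208852 + 803 = 30209655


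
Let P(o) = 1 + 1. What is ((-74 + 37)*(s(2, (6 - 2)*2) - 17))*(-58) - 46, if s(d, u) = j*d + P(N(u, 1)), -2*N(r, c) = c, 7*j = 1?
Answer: -221360/7 ≈ -31623.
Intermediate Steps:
j = 1/7 (j = (1/7)*1 = 1/7 ≈ 0.14286)
N(r, c) = -c/2
P(o) = 2
s(d, u) = 2 + d/7 (s(d, u) = d/7 + 2 = 2 + d/7)
((-74 + 37)*(s(2, (6 - 2)*2) - 17))*(-58) - 46 = ((-74 + 37)*((2 + (1/7)*2) - 17))*(-58) - 46 = -37*((2 + 2/7) - 17)*(-58) - 46 = -37*(16/7 - 17)*(-58) - 46 = -37*(-103/7)*(-58) - 46 = (3811/7)*(-58) - 46 = -221038/7 - 46 = -221360/7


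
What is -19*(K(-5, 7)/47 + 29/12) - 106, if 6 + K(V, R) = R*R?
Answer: -95485/564 ≈ -169.30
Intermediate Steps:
K(V, R) = -6 + R**2 (K(V, R) = -6 + R*R = -6 + R**2)
-19*(K(-5, 7)/47 + 29/12) - 106 = -19*((-6 + 7**2)/47 + 29/12) - 106 = -19*((-6 + 49)*(1/47) + 29*(1/12)) - 106 = -19*(43*(1/47) + 29/12) - 106 = -19*(43/47 + 29/12) - 106 = -19*1879/564 - 106 = -35701/564 - 106 = -95485/564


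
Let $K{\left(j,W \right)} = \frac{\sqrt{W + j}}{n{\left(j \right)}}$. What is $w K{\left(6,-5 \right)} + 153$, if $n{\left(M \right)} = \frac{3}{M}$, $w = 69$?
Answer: $291$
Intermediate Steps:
$K{\left(j,W \right)} = \frac{j \sqrt{W + j}}{3}$ ($K{\left(j,W \right)} = \frac{\sqrt{W + j}}{3 \frac{1}{j}} = \sqrt{W + j} \frac{j}{3} = \frac{j \sqrt{W + j}}{3}$)
$w K{\left(6,-5 \right)} + 153 = 69 \cdot \frac{1}{3} \cdot 6 \sqrt{-5 + 6} + 153 = 69 \cdot \frac{1}{3} \cdot 6 \sqrt{1} + 153 = 69 \cdot \frac{1}{3} \cdot 6 \cdot 1 + 153 = 69 \cdot 2 + 153 = 138 + 153 = 291$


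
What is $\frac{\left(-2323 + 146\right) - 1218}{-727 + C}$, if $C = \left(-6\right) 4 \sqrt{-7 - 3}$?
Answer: $\frac{352595}{76327} - \frac{11640 i \sqrt{10}}{76327} \approx 4.6195 - 0.48225 i$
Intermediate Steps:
$C = - 24 i \sqrt{10}$ ($C = - 24 \sqrt{-10} = - 24 i \sqrt{10} \approx - 75.895 i$)
$\frac{\left(-2323 + 146\right) - 1218}{-727 + C} = \frac{\left(-2323 + 146\right) - 1218}{-727 - 24 i \sqrt{10}} = \frac{-2177 - 1218}{-727 - 24 i \sqrt{10}} = - \frac{3395}{-727 - 24 i \sqrt{10}}$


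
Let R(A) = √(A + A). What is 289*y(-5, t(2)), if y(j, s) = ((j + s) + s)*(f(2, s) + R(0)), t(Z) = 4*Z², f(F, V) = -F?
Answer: -15606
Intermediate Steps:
R(A) = √2*√A (R(A) = √(2*A) = √2*√A)
y(j, s) = -4*s - 2*j (y(j, s) = ((j + s) + s)*(-1*2 + √2*√0) = (j + 2*s)*(-2 + √2*0) = (j + 2*s)*(-2 + 0) = (j + 2*s)*(-2) = -4*s - 2*j)
289*y(-5, t(2)) = 289*(-16*2² - 2*(-5)) = 289*(-16*4 + 10) = 289*(-4*16 + 10) = 289*(-64 + 10) = 289*(-54) = -15606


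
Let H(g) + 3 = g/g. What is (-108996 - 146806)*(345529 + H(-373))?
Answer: -88386497654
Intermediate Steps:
H(g) = -2 (H(g) = -3 + g/g = -3 + 1 = -2)
(-108996 - 146806)*(345529 + H(-373)) = (-108996 - 146806)*(345529 - 2) = -255802*345527 = -88386497654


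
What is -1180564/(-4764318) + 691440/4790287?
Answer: 4474740209894/11411225289633 ≈ 0.39214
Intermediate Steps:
-1180564/(-4764318) + 691440/4790287 = -1180564*(-1/4764318) + 691440*(1/4790287) = 590282/2382159 + 691440/4790287 = 4474740209894/11411225289633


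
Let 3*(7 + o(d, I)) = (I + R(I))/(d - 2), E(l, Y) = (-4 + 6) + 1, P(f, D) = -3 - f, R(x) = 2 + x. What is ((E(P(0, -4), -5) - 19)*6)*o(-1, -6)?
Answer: 1696/3 ≈ 565.33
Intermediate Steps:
E(l, Y) = 3 (E(l, Y) = 2 + 1 = 3)
o(d, I) = -7 + (2 + 2*I)/(3*(-2 + d)) (o(d, I) = -7 + ((I + (2 + I))/(d - 2))/3 = -7 + ((2 + 2*I)/(-2 + d))/3 = -7 + (2 + 2*I)/(3*(-2 + d)))
((E(P(0, -4), -5) - 19)*6)*o(-1, -6) = ((3 - 19)*6)*((44 - 21*(-1) + 2*(-6))/(3*(-2 - 1))) = (-16*6)*((1/3)*(44 + 21 - 12)/(-3)) = -32*(-1)*53/3 = -96*(-53/9) = 1696/3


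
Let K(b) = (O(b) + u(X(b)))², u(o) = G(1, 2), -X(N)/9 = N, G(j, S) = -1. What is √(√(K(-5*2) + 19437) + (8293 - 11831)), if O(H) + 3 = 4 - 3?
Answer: √(-3538 + √19446) ≈ 58.297*I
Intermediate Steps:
X(N) = -9*N
u(o) = -1
O(H) = -2 (O(H) = -3 + (4 - 3) = -3 + 1 = -2)
K(b) = 9 (K(b) = (-2 - 1)² = (-3)² = 9)
√(√(K(-5*2) + 19437) + (8293 - 11831)) = √(√(9 + 19437) + (8293 - 11831)) = √(√19446 - 3538) = √(-3538 + √19446)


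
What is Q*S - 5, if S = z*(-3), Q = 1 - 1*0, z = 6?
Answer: -23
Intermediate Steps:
Q = 1 (Q = 1 + 0 = 1)
S = -18 (S = 6*(-3) = -18)
Q*S - 5 = 1*(-18) - 5 = -18 - 5 = -23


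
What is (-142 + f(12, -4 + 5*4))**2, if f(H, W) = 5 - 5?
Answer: 20164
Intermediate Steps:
f(H, W) = 0
(-142 + f(12, -4 + 5*4))**2 = (-142 + 0)**2 = (-142)**2 = 20164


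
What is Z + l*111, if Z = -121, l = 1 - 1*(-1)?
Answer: 101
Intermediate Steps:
l = 2 (l = 1 + 1 = 2)
Z + l*111 = -121 + 2*111 = -121 + 222 = 101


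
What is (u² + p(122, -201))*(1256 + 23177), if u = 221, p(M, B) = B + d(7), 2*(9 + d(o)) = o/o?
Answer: 2376426879/2 ≈ 1.1882e+9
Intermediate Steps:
d(o) = -17/2 (d(o) = -9 + (o/o)/2 = -9 + (½)*1 = -9 + ½ = -17/2)
p(M, B) = -17/2 + B (p(M, B) = B - 17/2 = -17/2 + B)
(u² + p(122, -201))*(1256 + 23177) = (221² + (-17/2 - 201))*(1256 + 23177) = (48841 - 419/2)*24433 = (97263/2)*24433 = 2376426879/2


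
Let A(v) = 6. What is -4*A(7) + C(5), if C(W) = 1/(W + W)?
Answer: -239/10 ≈ -23.900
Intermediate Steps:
C(W) = 1/(2*W)
-4*A(7) + C(5) = -4*6 + (½)/5 = -24 + (½)*(⅕) = -24 + ⅒ = -239/10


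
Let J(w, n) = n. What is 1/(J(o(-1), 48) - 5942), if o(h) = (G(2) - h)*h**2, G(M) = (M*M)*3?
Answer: -1/5894 ≈ -0.00016966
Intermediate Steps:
G(M) = 3*M**2 (G(M) = M**2*3 = 3*M**2)
o(h) = h**2*(12 - h) (o(h) = (3*2**2 - h)*h**2 = (3*4 - h)*h**2 = (12 - h)*h**2 = h**2*(12 - h))
1/(J(o(-1), 48) - 5942) = 1/(48 - 5942) = 1/(-5894) = -1/5894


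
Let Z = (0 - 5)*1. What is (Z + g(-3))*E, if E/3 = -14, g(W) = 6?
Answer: -42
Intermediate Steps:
E = -42 (E = 3*(-14) = -42)
Z = -5 (Z = -5*1 = -5)
(Z + g(-3))*E = (-5 + 6)*(-42) = 1*(-42) = -42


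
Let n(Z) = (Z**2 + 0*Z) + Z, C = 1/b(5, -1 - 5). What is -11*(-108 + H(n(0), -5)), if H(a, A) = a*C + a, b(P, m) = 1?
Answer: 1188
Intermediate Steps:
C = 1 (C = 1/1 = 1)
n(Z) = Z + Z**2 (n(Z) = (Z**2 + 0) + Z = Z**2 + Z = Z + Z**2)
H(a, A) = 2*a (H(a, A) = a*1 + a = a + a = 2*a)
-11*(-108 + H(n(0), -5)) = -11*(-108 + 2*(0*(1 + 0))) = -11*(-108 + 2*(0*1)) = -11*(-108 + 2*0) = -11*(-108 + 0) = -11*(-108) = 1188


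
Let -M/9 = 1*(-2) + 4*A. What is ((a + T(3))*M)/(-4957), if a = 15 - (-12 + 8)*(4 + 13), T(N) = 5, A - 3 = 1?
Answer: 11088/4957 ≈ 2.2368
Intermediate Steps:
A = 4 (A = 3 + 1 = 4)
a = 83 (a = 15 - (-4)*17 = 15 - 1*(-68) = 15 + 68 = 83)
M = -126 (M = -9*(1*(-2) + 4*4) = -9*(-2 + 16) = -9*14 = -126)
((a + T(3))*M)/(-4957) = ((83 + 5)*(-126))/(-4957) = (88*(-126))*(-1/4957) = -11088*(-1/4957) = 11088/4957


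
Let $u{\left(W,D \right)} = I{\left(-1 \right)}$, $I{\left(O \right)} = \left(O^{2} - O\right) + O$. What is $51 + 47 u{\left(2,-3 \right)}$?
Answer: $98$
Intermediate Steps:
$I{\left(O \right)} = O^{2}$
$u{\left(W,D \right)} = 1$ ($u{\left(W,D \right)} = \left(-1\right)^{2} = 1$)
$51 + 47 u{\left(2,-3 \right)} = 51 + 47 \cdot 1 = 51 + 47 = 98$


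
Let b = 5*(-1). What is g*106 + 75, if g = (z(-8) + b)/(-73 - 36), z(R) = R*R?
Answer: 1921/109 ≈ 17.624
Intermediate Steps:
z(R) = R**2
b = -5
g = -59/109 (g = ((-8)**2 - 5)/(-73 - 36) = (64 - 5)/(-109) = 59*(-1/109) = -59/109 ≈ -0.54128)
g*106 + 75 = -59/109*106 + 75 = -6254/109 + 75 = 1921/109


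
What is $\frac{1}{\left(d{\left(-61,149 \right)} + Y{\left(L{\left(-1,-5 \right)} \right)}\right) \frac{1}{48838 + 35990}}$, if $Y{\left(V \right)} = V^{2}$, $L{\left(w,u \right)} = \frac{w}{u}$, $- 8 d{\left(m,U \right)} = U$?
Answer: $- \frac{5655200}{1239} \approx -4564.3$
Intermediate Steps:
$d{\left(m,U \right)} = - \frac{U}{8}$
$\frac{1}{\left(d{\left(-61,149 \right)} + Y{\left(L{\left(-1,-5 \right)} \right)}\right) \frac{1}{48838 + 35990}} = \frac{1}{\left(\left(- \frac{1}{8}\right) 149 + \left(- \frac{1}{-5}\right)^{2}\right) \frac{1}{48838 + 35990}} = \frac{1}{\left(- \frac{149}{8} + \left(\left(-1\right) \left(- \frac{1}{5}\right)\right)^{2}\right) \frac{1}{84828}} = \frac{1}{\left(- \frac{149}{8} + \left(\frac{1}{5}\right)^{2}\right) \frac{1}{84828}} = \frac{1}{\left(- \frac{149}{8} + \frac{1}{25}\right) \frac{1}{84828}} = \frac{1}{\left(- \frac{3717}{200}\right) \frac{1}{84828}} = \frac{1}{- \frac{1239}{5655200}} = - \frac{5655200}{1239}$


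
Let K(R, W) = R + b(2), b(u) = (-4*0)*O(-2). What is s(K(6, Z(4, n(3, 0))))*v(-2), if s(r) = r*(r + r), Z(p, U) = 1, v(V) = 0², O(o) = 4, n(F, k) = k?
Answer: 0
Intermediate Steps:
v(V) = 0
b(u) = 0 (b(u) = -4*0*4 = 0*4 = 0)
K(R, W) = R (K(R, W) = R + 0 = R)
s(r) = 2*r² (s(r) = r*(2*r) = 2*r²)
s(K(6, Z(4, n(3, 0))))*v(-2) = (2*6²)*0 = (2*36)*0 = 72*0 = 0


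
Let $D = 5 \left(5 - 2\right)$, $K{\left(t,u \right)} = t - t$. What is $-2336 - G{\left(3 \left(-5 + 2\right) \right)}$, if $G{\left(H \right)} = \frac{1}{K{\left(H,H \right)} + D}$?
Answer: $- \frac{35041}{15} \approx -2336.1$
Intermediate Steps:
$K{\left(t,u \right)} = 0$
$D = 15$ ($D = 5 \cdot 3 = 15$)
$G{\left(H \right)} = \frac{1}{15}$ ($G{\left(H \right)} = \frac{1}{0 + 15} = \frac{1}{15}$)
$-2336 - G{\left(3 \left(-5 + 2\right) \right)} = -2336 - \frac{1}{15} = - \frac{35041}{15}$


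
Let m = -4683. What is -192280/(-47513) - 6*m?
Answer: 1335212554/47513 ≈ 28102.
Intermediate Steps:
-192280/(-47513) - 6*m = -192280/(-47513) - 6*(-4683) = -192280*(-1/47513) + 28098 = 192280/47513 + 28098 = 1335212554/47513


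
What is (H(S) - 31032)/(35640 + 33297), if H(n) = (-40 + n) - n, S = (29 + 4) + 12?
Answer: -31072/68937 ≈ -0.45073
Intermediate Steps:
S = 45 (S = 33 + 12 = 45)
H(n) = -40
(H(S) - 31032)/(35640 + 33297) = (-40 - 31032)/(35640 + 33297) = -31072/68937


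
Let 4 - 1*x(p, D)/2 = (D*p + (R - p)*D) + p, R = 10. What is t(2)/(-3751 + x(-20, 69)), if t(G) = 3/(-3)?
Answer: 1/5083 ≈ 0.00019673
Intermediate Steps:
t(G) = -1 (t(G) = 3*(-⅓) = -1)
x(p, D) = 8 - 2*p - 2*D*p - 2*D*(10 - p) (x(p, D) = 8 - 2*((D*p + (10 - p)*D) + p) = 8 - 2*((D*p + D*(10 - p)) + p) = 8 - 2*(p + D*p + D*(10 - p)) = 8 + (-2*p - 2*D*p - 2*D*(10 - p)) = 8 - 2*p - 2*D*p - 2*D*(10 - p))
t(2)/(-3751 + x(-20, 69)) = -1/(-3751 + (8 - 20*69 - 2*(-20))) = -1/(-3751 + (8 - 1380 + 40)) = -1/(-3751 - 1332) = -1/(-5083) = -1/5083*(-1) = 1/5083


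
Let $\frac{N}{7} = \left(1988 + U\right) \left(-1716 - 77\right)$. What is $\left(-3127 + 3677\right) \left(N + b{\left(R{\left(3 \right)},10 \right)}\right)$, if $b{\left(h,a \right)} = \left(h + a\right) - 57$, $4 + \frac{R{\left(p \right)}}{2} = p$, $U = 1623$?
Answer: $-24926940500$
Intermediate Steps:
$R{\left(p \right)} = -8 + 2 p$
$N = -45321661$ ($N = 7 \left(1988 + 1623\right) \left(-1716 - 77\right) = 7 \cdot 3611 \left(-1793\right) = 7 \left(-6474523\right) = -45321661$)
$b{\left(h,a \right)} = -57 + a + h$ ($b{\left(h,a \right)} = \left(a + h\right) - 57 = -57 + a + h$)
$\left(-3127 + 3677\right) \left(N + b{\left(R{\left(3 \right)},10 \right)}\right) = \left(-3127 + 3677\right) \left(-45321661 + \left(-57 + 10 + \left(-8 + 2 \cdot 3\right)\right)\right) = 550 \left(-45321661 + \left(-57 + 10 + \left(-8 + 6\right)\right)\right) = 550 \left(-45321661 - 49\right) = 550 \left(-45321710\right) = -24926940500$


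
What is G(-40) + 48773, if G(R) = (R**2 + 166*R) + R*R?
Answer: 45333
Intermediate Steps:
G(R) = 2*R**2 + 166*R (G(R) = (R**2 + 166*R) + R**2 = 2*R**2 + 166*R)
G(-40) + 48773 = 2*(-40)*(83 - 40) + 48773 = 2*(-40)*43 + 48773 = -3440 + 48773 = 45333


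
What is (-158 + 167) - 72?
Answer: -63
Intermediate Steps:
(-158 + 167) - 72 = 9 - 72 = -63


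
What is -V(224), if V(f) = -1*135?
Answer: 135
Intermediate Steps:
V(f) = -135
-V(224) = -1*(-135) = 135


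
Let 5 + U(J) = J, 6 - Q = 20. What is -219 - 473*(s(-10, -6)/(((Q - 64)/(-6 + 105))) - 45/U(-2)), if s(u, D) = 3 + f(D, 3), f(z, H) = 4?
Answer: 171573/182 ≈ 942.71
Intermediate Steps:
Q = -14 (Q = 6 - 1*20 = 6 - 20 = -14)
U(J) = -5 + J
s(u, D) = 7 (s(u, D) = 3 + 4 = 7)
-219 - 473*(s(-10, -6)/(((Q - 64)/(-6 + 105))) - 45/U(-2)) = -219 - 473*(7/(((-14 - 64)/(-6 + 105))) - 45/(-5 - 2)) = -219 - 473*(7/((-78/99)) - 45/(-7)) = -219 - 473*(7/((-78*1/99)) - 45*(-⅐)) = -219 - 473*(7/(-26/33) + 45/7) = -219 - 473*(7*(-33/26) + 45/7) = -219 - 473*(-231/26 + 45/7) = -219 - 473*(-447/182) = -219 + 211431/182 = 171573/182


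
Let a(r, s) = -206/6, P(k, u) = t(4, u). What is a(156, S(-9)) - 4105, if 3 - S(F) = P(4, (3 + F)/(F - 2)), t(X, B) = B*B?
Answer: -12418/3 ≈ -4139.3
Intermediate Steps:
t(X, B) = B**2
P(k, u) = u**2
S(F) = 3 - (3 + F)**2/(-2 + F)**2 (S(F) = 3 - ((3 + F)/(F - 2))**2 = 3 - ((3 + F)/(-2 + F))**2 = 3 - (3 + F)**2/(-2 + F)**2)
a(r, s) = -103/3 (a(r, s) = -206*1/6 = -103/3)
a(156, S(-9)) - 4105 = -103/3 - 4105 = -12418/3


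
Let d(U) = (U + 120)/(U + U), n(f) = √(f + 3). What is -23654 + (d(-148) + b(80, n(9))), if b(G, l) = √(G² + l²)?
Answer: -1750389/74 + 2*√1603 ≈ -23574.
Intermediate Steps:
n(f) = √(3 + f)
d(U) = (120 + U)/(2*U) (d(U) = (120 + U)/((2*U)) = (120 + U)*(1/(2*U)) = (120 + U)/(2*U))
-23654 + (d(-148) + b(80, n(9))) = -23654 + ((½)*(120 - 148)/(-148) + √(80² + (√(3 + 9))²)) = -23654 + ((½)*(-1/148)*(-28) + √(6400 + (√12)²)) = -23654 + (7/74 + √(6400 + (2*√3)²)) = -23654 + (7/74 + √(6400 + 12)) = -23654 + (7/74 + √6412) = -23654 + (7/74 + 2*√1603) = -1750389/74 + 2*√1603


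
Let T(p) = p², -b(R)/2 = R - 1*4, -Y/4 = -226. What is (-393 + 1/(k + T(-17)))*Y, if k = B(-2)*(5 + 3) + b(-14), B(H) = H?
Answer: -109778144/309 ≈ -3.5527e+5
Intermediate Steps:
Y = 904 (Y = -4*(-226) = 904)
b(R) = 8 - 2*R (b(R) = -2*(R - 1*4) = -2*(R - 4) = -2*(-4 + R) = 8 - 2*R)
k = 20 (k = -2*(5 + 3) + (8 - 2*(-14)) = -2*8 + (8 + 28) = -16 + 36 = 20)
(-393 + 1/(k + T(-17)))*Y = (-393 + 1/(20 + (-17)²))*904 = (-393 + 1/(20 + 289))*904 = (-393 + 1/309)*904 = -121436/309*904 = -109778144/309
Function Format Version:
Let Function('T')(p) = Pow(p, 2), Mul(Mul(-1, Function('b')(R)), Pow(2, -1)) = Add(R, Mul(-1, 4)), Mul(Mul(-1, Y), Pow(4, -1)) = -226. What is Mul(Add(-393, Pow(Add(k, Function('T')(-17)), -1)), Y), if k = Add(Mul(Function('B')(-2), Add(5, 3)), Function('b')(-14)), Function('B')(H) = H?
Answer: Rational(-109778144, 309) ≈ -3.5527e+5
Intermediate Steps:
Y = 904 (Y = Mul(-4, -226) = 904)
Function('b')(R) = Add(8, Mul(-2, R)) (Function('b')(R) = Mul(-2, Add(R, Mul(-1, 4))) = Mul(-2, Add(R, -4)) = Mul(-2, Add(-4, R)) = Add(8, Mul(-2, R)))
k = 20 (k = Add(Mul(-2, Add(5, 3)), Add(8, Mul(-2, -14))) = Add(Mul(-2, 8), Add(8, 28)) = Add(-16, 36) = 20)
Mul(Add(-393, Pow(Add(k, Function('T')(-17)), -1)), Y) = Mul(Add(-393, Pow(Add(20, Pow(-17, 2)), -1)), 904) = Mul(Add(-393, Pow(Add(20, 289), -1)), 904) = Mul(Add(-393, Pow(309, -1)), 904) = Mul(Add(-393, Rational(1, 309)), 904) = Mul(Rational(-121436, 309), 904) = Rational(-109778144, 309)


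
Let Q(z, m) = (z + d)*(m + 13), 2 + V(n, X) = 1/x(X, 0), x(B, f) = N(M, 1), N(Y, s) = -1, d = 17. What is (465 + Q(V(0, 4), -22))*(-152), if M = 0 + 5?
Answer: -51528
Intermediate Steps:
M = 5
x(B, f) = -1
V(n, X) = -3 (V(n, X) = -2 + 1/(-1) = -2 - 1 = -3)
Q(z, m) = (13 + m)*(17 + z) (Q(z, m) = (z + 17)*(m + 13) = (17 + z)*(13 + m) = (13 + m)*(17 + z))
(465 + Q(V(0, 4), -22))*(-152) = (465 + (221 + 13*(-3) + 17*(-22) - 22*(-3)))*(-152) = (465 + (221 - 39 - 374 + 66))*(-152) = (465 - 126)*(-152) = 339*(-152) = -51528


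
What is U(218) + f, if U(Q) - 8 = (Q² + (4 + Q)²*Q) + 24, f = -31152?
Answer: 10760316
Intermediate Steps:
U(Q) = 32 + Q² + Q*(4 + Q)² (U(Q) = 8 + ((Q² + (4 + Q)²*Q) + 24) = 8 + ((Q² + Q*(4 + Q)²) + 24) = 8 + (24 + Q² + Q*(4 + Q)²) = 32 + Q² + Q*(4 + Q)²)
U(218) + f = (32 + 218² + 218*(4 + 218)²) - 31152 = (32 + 47524 + 218*222²) - 31152 = (32 + 47524 + 218*49284) - 31152 = (32 + 47524 + 10743912) - 31152 = 10791468 - 31152 = 10760316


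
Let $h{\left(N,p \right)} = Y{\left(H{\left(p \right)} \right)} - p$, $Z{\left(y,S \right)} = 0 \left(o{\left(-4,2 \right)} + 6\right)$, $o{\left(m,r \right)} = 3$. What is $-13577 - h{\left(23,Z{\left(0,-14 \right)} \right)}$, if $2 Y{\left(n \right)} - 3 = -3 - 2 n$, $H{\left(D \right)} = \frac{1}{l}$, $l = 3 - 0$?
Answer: $- \frac{40730}{3} \approx -13577.0$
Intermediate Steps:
$l = 3$ ($l = 3 + 0 = 3$)
$H{\left(D \right)} = \frac{1}{3}$
$Y{\left(n \right)} = - n$ ($Y{\left(n \right)} = \frac{3}{2} + \frac{-3 - 2 n}{2} = \frac{3}{2} - \left(\frac{3}{2} + n\right) = - n$)
$Z{\left(y,S \right)} = 0$ ($Z{\left(y,S \right)} = 0 \left(3 + 6\right) = 0 \cdot 9 = 0$)
$h{\left(N,p \right)} = - \frac{1}{3} - p$ ($h{\left(N,p \right)} = \left(-1\right) \frac{1}{3} - p = - \frac{1}{3} - p$)
$-13577 - h{\left(23,Z{\left(0,-14 \right)} \right)} = -13577 - \left(- \frac{1}{3} - 0\right) = -13577 - \left(- \frac{1}{3} + 0\right) = -13577 - - \frac{1}{3} = -13577 + \frac{1}{3} = - \frac{40730}{3}$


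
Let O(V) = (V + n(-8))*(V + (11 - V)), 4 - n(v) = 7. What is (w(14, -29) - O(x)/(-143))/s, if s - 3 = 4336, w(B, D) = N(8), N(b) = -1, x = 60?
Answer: 44/56407 ≈ 0.00078005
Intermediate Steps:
n(v) = -3 (n(v) = 4 - 1*7 = 4 - 7 = -3)
O(V) = -33 + 11*V (O(V) = (V - 3)*(V + (11 - V)) = (-3 + V)*11 = -33 + 11*V)
w(B, D) = -1
s = 4339 (s = 3 + 4336 = 4339)
(w(14, -29) - O(x)/(-143))/s = (-1 - (-33 + 11*60)/(-143))/4339 = (-1 - (-33 + 660)*(-1)/143)*(1/4339) = (-1 - 627*(-1)/143)*(1/4339) = (-1 - 1*(-57/13))*(1/4339) = (-1 + 57/13)*(1/4339) = (44/13)*(1/4339) = 44/56407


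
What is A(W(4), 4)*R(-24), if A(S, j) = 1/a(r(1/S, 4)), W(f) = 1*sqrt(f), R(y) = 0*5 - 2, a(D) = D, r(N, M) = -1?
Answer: 2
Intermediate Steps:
R(y) = -2 (R(y) = 0 - 2 = -2)
W(f) = sqrt(f)
A(S, j) = -1 (A(S, j) = 1/(-1) = -1)
A(W(4), 4)*R(-24) = -1*(-2) = 2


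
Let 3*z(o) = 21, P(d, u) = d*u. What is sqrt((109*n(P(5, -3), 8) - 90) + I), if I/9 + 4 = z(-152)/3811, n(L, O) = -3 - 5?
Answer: I*sqrt(14494433465)/3811 ≈ 31.591*I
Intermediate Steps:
z(o) = 7 (z(o) = (1/3)*21 = 7)
n(L, O) = -8
I = -137133/3811 (I = -36 + 9*(7/3811) = -36 + 63/3811 = -137133/3811 ≈ -35.983)
sqrt((109*n(P(5, -3), 8) - 90) + I) = sqrt((109*(-8) - 90) - 137133/3811) = sqrt((-872 - 90) - 137133/3811) = sqrt(-962 - 137133/3811) = sqrt(-3803315/3811) = I*sqrt(14494433465)/3811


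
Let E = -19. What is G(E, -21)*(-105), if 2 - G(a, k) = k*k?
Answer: 46095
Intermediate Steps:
G(a, k) = 2 - k² (G(a, k) = 2 - k*k = 2 - k²)
G(E, -21)*(-105) = (2 - 1*(-21)²)*(-105) = (2 - 1*441)*(-105) = (2 - 441)*(-105) = -439*(-105) = 46095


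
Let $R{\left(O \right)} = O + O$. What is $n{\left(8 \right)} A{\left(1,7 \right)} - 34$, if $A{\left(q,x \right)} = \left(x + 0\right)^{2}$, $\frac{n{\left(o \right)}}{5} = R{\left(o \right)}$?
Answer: $3886$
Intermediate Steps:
$R{\left(O \right)} = 2 O$
$n{\left(o \right)} = 10 o$ ($n{\left(o \right)} = 5 \cdot 2 o = 10 o$)
$A{\left(q,x \right)} = x^{2}$
$n{\left(8 \right)} A{\left(1,7 \right)} - 34 = 10 \cdot 8 \cdot 7^{2} - 34 = 80 \cdot 49 - 34 = 3920 - 34 = 3886$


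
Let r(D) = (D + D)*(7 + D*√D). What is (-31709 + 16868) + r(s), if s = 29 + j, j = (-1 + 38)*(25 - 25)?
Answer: -14435 + 1682*√29 ≈ -5377.2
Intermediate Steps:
j = 0 (j = 37*0 = 0)
s = 29 (s = 29 + 0 = 29)
r(D) = 2*D*(7 + D^(3/2)) (r(D) = (2*D)*(7 + D^(3/2)) = 2*D*(7 + D^(3/2)))
(-31709 + 16868) + r(s) = (-31709 + 16868) + (2*29^(5/2) + 14*29) = -14841 + (2*(841*√29) + 406) = -14841 + (1682*√29 + 406) = -14841 + (406 + 1682*√29) = -14435 + 1682*√29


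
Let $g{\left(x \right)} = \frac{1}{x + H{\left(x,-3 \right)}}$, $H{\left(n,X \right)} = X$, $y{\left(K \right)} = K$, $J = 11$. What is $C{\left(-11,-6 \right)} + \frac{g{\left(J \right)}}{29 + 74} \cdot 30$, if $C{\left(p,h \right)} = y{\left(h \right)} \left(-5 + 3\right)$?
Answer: $\frac{4959}{412} \approx 12.036$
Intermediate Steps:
$C{\left(p,h \right)} = - 2 h$ ($C{\left(p,h \right)} = h \left(-5 + 3\right) = h \left(-2\right) = - 2 h$)
$g{\left(x \right)} = \frac{1}{-3 + x}$ ($g{\left(x \right)} = \frac{1}{x - 3} = \frac{1}{-3 + x}$)
$C{\left(-11,-6 \right)} + \frac{g{\left(J \right)}}{29 + 74} \cdot 30 = \left(-2\right) \left(-6\right) + \frac{1}{\left(-3 + 11\right) \left(29 + 74\right)} 30 = 12 + \frac{1}{8 \cdot 103} \cdot 30 = 12 + \frac{1}{8} \cdot \frac{1}{103} \cdot 30 = 12 + \frac{1}{824} \cdot 30 = 12 + \frac{15}{412} = \frac{4959}{412}$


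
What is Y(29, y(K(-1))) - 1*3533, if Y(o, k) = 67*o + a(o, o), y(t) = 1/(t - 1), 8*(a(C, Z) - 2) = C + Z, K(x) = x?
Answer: -6323/4 ≈ -1580.8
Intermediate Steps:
a(C, Z) = 2 + C/8 + Z/8 (a(C, Z) = 2 + (C + Z)/8 = 2 + (C/8 + Z/8) = 2 + C/8 + Z/8)
y(t) = 1/(-1 + t)
Y(o, k) = 2 + 269*o/4 (Y(o, k) = 67*o + (2 + o/8 + o/8) = 67*o + (2 + o/4) = 2 + 269*o/4)
Y(29, y(K(-1))) - 1*3533 = (2 + (269/4)*29) - 1*3533 = (2 + 7801/4) - 3533 = 7809/4 - 3533 = -6323/4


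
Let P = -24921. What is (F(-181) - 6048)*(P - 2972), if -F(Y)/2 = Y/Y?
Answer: 168752650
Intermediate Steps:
F(Y) = -2 (F(Y) = -2*Y/Y = -2*1 = -2)
(F(-181) - 6048)*(P - 2972) = (-2 - 6048)*(-24921 - 2972) = -6050*(-27893) = 168752650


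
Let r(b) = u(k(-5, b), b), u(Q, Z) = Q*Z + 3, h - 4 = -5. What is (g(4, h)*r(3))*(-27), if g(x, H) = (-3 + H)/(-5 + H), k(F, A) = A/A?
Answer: -108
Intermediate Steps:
h = -1 (h = 4 - 5 = -1)
k(F, A) = 1
g(x, H) = (-3 + H)/(-5 + H)
u(Q, Z) = 3 + Q*Z
r(b) = 3 + b (r(b) = 3 + 1*b = 3 + b)
(g(4, h)*r(3))*(-27) = (((-3 - 1)/(-5 - 1))*(3 + 3))*(-27) = ((-4/(-6))*6)*(-27) = (-1/6*(-4)*6)*(-27) = ((2/3)*6)*(-27) = 4*(-27) = -108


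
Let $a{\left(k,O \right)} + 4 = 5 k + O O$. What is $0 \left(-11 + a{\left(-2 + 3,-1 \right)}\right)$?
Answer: $0$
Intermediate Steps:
$a{\left(k,O \right)} = -4 + O^{2} + 5 k$ ($a{\left(k,O \right)} = -4 + \left(5 k + O O\right) = -4 + \left(5 k + O^{2}\right) = -4 + \left(O^{2} + 5 k\right) = -4 + O^{2} + 5 k$)
$0 \left(-11 + a{\left(-2 + 3,-1 \right)}\right) = 0 \left(-11 + \left(-4 + \left(-1\right)^{2} + 5 \left(-2 + 3\right)\right)\right) = 0 \left(-11 + \left(-4 + 1 + 5 \cdot 1\right)\right) = 0 \left(-11 + \left(-4 + 1 + 5\right)\right) = 0 \left(-11 + 2\right) = 0 \left(-9\right) = 0$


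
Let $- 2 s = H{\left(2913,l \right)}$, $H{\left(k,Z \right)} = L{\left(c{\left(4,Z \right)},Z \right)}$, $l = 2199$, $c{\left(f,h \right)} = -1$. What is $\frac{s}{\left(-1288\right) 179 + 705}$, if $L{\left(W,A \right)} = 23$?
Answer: $\frac{23}{459694} \approx 5.0033 \cdot 10^{-5}$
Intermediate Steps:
$H{\left(k,Z \right)} = 23$
$s = - \frac{23}{2}$ ($s = \left(- \frac{1}{2}\right) 23 = - \frac{23}{2} \approx -11.5$)
$\frac{s}{\left(-1288\right) 179 + 705} = - \frac{23}{2 \left(\left(-1288\right) 179 + 705\right)} = - \frac{23}{2 \left(-230552 + 705\right)} = - \frac{23}{2 \left(-229847\right)} = \left(- \frac{23}{2}\right) \left(- \frac{1}{229847}\right) = \frac{23}{459694}$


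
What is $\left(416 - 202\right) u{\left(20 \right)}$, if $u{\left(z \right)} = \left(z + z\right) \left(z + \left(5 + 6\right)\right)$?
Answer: $265360$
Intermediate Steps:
$u{\left(z \right)} = 2 z \left(11 + z\right)$ ($u{\left(z \right)} = 2 z \left(z + 11\right) = 2 z \left(11 + z\right)$)
$\left(416 - 202\right) u{\left(20 \right)} = \left(416 - 202\right) 2 \cdot 20 \left(11 + 20\right) = 214 \cdot 2 \cdot 20 \cdot 31 = 214 \cdot 1240 = 265360$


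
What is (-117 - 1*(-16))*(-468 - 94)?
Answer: 56762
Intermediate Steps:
(-117 - 1*(-16))*(-468 - 94) = (-117 + 16)*(-562) = -101*(-562) = 56762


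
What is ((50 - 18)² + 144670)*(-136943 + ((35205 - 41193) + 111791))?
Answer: -4536911160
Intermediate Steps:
((50 - 18)² + 144670)*(-136943 + ((35205 - 41193) + 111791)) = (32² + 144670)*(-136943 + (-5988 + 111791)) = (1024 + 144670)*(-136943 + 105803) = 145694*(-31140) = -4536911160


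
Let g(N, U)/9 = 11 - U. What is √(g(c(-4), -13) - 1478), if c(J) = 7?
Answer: I*√1262 ≈ 35.525*I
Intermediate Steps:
g(N, U) = 99 - 9*U (g(N, U) = 9*(11 - U) = 99 - 9*U)
√(g(c(-4), -13) - 1478) = √((99 - 9*(-13)) - 1478) = √((99 + 117) - 1478) = √(216 - 1478) = √(-1262) = I*√1262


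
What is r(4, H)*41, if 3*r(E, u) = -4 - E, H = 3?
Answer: -328/3 ≈ -109.33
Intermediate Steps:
r(E, u) = -4/3 - E/3 (r(E, u) = (-4 - E)/3 = -4/3 - E/3)
r(4, H)*41 = (-4/3 - ⅓*4)*41 = (-4/3 - 4/3)*41 = -8/3*41 = -328/3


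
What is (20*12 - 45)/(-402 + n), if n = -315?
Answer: -65/239 ≈ -0.27197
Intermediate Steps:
(20*12 - 45)/(-402 + n) = (20*12 - 45)/(-402 - 315) = (240 - 45)/(-717) = 195*(-1/717) = -65/239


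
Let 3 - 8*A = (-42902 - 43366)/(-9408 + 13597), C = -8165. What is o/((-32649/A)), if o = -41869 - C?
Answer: 138797285/45588887 ≈ 3.0445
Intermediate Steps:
A = 98835/33512 (A = 3/8 - (-42902 - 43366)/(8*(-9408 + 13597)) = 3/8 - (-21567)/(2*4189) = 3/8 - 1/8*(-86268/4189) = 3/8 + 21567/8378 = 98835/33512 ≈ 2.9492)
o = -33704 (o = -41869 - 1*(-8165) = -41869 + 8165 = -33704)
o/((-32649/A)) = -33704/((-32649/98835/33512)) = -33704/((-32649*33512/98835)) = -33704/(-364711096/32945) = -33704*(-32945/364711096) = 138797285/45588887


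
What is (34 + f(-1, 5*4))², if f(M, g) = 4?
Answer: 1444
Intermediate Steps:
(34 + f(-1, 5*4))² = (34 + 4)² = 38² = 1444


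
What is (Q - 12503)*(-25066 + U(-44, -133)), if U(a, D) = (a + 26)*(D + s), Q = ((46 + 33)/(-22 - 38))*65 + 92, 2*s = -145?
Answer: 3204173953/12 ≈ 2.6701e+8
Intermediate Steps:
s = -145/2 (s = (½)*(-145) = -145/2 ≈ -72.500)
Q = 77/12 (Q = (79/(-60))*65 + 92 = (79*(-1/60))*65 + 92 = -79/60*65 + 92 = -1027/12 + 92 = 77/12 ≈ 6.4167)
U(a, D) = (26 + a)*(-145/2 + D) (U(a, D) = (a + 26)*(D - 145/2) = (26 + a)*(-145/2 + D))
(Q - 12503)*(-25066 + U(-44, -133)) = (77/12 - 12503)*(-25066 + (-1885 + 26*(-133) - 145/2*(-44) - 133*(-44))) = -149959*(-25066 + (-1885 - 3458 + 3190 + 5852))/12 = -149959*(-25066 + 3699)/12 = -149959/12*(-21367) = 3204173953/12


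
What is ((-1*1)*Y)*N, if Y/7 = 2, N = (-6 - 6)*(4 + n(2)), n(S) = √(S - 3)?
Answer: 672 + 168*I ≈ 672.0 + 168.0*I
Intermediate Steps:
n(S) = √(-3 + S)
N = -48 - 12*I (N = (-6 - 6)*(4 + √(-3 + 2)) = -12*(4 + √(-1)) = -12*(4 + I) = -48 - 12*I ≈ -48.0 - 12.0*I)
Y = 14 (Y = 7*2 = 14)
((-1*1)*Y)*N = (-1*1*14)*(-48 - 12*I) = (-1*14)*(-48 - 12*I) = -14*(-48 - 12*I) = 672 + 168*I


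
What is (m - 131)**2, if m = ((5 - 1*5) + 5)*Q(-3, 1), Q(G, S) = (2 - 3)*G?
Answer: 13456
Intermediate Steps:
Q(G, S) = -G
m = 15 (m = ((5 - 1*5) + 5)*(-1*(-3)) = ((5 - 5) + 5)*3 = (0 + 5)*3 = 5*3 = 15)
(m - 131)**2 = (15 - 131)**2 = (-116)**2 = 13456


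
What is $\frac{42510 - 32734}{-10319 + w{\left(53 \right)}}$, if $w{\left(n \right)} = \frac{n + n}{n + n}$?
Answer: $- \frac{4888}{5159} \approx -0.94747$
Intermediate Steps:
$w{\left(n \right)} = 1$ ($w{\left(n \right)} = \frac{2 n}{2 n} = 2 n \frac{1}{2 n} = 1$)
$\frac{42510 - 32734}{-10319 + w{\left(53 \right)}} = \frac{42510 - 32734}{-10319 + 1} = \frac{9776}{-10318} = 9776 \left(- \frac{1}{10318}\right) = - \frac{4888}{5159}$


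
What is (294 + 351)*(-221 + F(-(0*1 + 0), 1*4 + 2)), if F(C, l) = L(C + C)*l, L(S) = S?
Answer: -142545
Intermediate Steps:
F(C, l) = 2*C*l (F(C, l) = (C + C)*l = (2*C)*l = 2*C*l)
(294 + 351)*(-221 + F(-(0*1 + 0), 1*4 + 2)) = (294 + 351)*(-221 + 2*(-(0*1 + 0))*(1*4 + 2)) = 645*(-221 + 2*(-(0 + 0))*(4 + 2)) = 645*(-221 + 2*(-1*0)*6) = 645*(-221 + 2*0*6) = 645*(-221 + 0) = 645*(-221) = -142545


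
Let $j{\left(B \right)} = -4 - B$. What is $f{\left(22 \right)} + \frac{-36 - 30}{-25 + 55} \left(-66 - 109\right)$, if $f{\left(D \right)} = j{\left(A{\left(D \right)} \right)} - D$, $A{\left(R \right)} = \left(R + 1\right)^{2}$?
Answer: $-170$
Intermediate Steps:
$A{\left(R \right)} = \left(1 + R\right)^{2}$
$f{\left(D \right)} = -4 - D - \left(1 + D\right)^{2}$ ($f{\left(D \right)} = \left(-4 - \left(1 + D\right)^{2}\right) - D = -4 - D - \left(1 + D\right)^{2}$)
$f{\left(22 \right)} + \frac{-36 - 30}{-25 + 55} \left(-66 - 109\right) = \left(-4 - 22 - \left(1 + 22\right)^{2}\right) + \frac{-36 - 30}{-25 + 55} \left(-66 - 109\right) = \left(-4 - 22 - 23^{2}\right) + - \frac{66}{30} \left(-175\right) = \left(-4 - 22 - 529\right) + \left(-66\right) \frac{1}{30} \left(-175\right) = \left(-4 - 22 - 529\right) - -385 = -555 + 385 = -170$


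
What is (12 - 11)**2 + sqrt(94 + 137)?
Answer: 1 + sqrt(231) ≈ 16.199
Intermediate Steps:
(12 - 11)**2 + sqrt(94 + 137) = 1**2 + sqrt(231) = 1 + sqrt(231)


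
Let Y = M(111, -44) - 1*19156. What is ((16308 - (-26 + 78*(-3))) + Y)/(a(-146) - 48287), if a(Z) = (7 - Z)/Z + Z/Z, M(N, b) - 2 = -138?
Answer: 397704/7049909 ≈ 0.056413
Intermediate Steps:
M(N, b) = -136 (M(N, b) = 2 - 138 = -136)
a(Z) = 1 + (7 - Z)/Z (a(Z) = (7 - Z)/Z + 1 = 1 + (7 - Z)/Z)
Y = -19292 (Y = -136 - 1*19156 = -136 - 19156 = -19292)
((16308 - (-26 + 78*(-3))) + Y)/(a(-146) - 48287) = ((16308 - (-26 + 78*(-3))) - 19292)/(7/(-146) - 48287) = ((16308 - (-26 - 234)) - 19292)/(7*(-1/146) - 48287) = ((16308 - 1*(-260)) - 19292)/(-7/146 - 48287) = ((16308 + 260) - 19292)/(-7049909/146) = (16568 - 19292)*(-146/7049909) = -2724*(-146/7049909) = 397704/7049909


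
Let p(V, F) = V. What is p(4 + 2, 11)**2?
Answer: 36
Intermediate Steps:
p(4 + 2, 11)**2 = (4 + 2)**2 = 6**2 = 36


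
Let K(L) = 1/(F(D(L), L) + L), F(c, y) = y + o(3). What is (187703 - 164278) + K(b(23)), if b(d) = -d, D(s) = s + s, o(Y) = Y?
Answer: 1007274/43 ≈ 23425.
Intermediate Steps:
D(s) = 2*s
F(c, y) = 3 + y (F(c, y) = y + 3 = 3 + y)
K(L) = 1/(3 + 2*L) (K(L) = 1/((3 + L) + L) = 1/(3 + 2*L))
(187703 - 164278) + K(b(23)) = (187703 - 164278) + 1/(3 + 2*(-1*23)) = 23425 + 1/(3 + 2*(-23)) = 23425 + 1/(3 - 46) = 23425 + 1/(-43) = 23425 - 1/43 = 1007274/43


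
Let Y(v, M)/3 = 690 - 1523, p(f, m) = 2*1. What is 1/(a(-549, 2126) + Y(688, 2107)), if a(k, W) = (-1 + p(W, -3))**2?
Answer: -1/2498 ≈ -0.00040032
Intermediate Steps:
p(f, m) = 2
a(k, W) = 1 (a(k, W) = (-1 + 2)**2 = 1**2 = 1)
Y(v, M) = -2499 (Y(v, M) = 3*(690 - 1523) = 3*(-833) = -2499)
1/(a(-549, 2126) + Y(688, 2107)) = 1/(1 - 2499) = 1/(-2498) = -1/2498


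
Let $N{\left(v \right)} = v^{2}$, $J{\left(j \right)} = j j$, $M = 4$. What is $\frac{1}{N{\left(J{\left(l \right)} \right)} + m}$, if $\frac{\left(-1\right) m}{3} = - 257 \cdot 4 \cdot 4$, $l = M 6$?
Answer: $\frac{1}{344112} \approx 2.906 \cdot 10^{-6}$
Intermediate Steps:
$l = 24$ ($l = 4 \cdot 6 = 24$)
$J{\left(j \right)} = j^{2}$
$m = 12336$ ($m = - 3 \left(- 257 \cdot 4 \cdot 4\right) = - 3 \left(\left(-257\right) 16\right) = \left(-3\right) \left(-4112\right) = 12336$)
$\frac{1}{N{\left(J{\left(l \right)} \right)} + m} = \frac{1}{\left(24^{2}\right)^{2} + 12336} = \frac{1}{576^{2} + 12336} = \frac{1}{331776 + 12336} = \frac{1}{344112}$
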